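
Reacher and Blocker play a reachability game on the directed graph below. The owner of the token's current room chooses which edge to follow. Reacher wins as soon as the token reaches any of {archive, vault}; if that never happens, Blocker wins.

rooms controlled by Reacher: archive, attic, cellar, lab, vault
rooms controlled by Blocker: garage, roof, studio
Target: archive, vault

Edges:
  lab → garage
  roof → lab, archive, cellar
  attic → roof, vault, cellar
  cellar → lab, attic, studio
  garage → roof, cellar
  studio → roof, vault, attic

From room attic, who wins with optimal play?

Reacher

A0 = {archive, vault}
A1: add {attic} — attic (Reacher) has attic→vault.
attic ∈ A1, so Reacher can force the target.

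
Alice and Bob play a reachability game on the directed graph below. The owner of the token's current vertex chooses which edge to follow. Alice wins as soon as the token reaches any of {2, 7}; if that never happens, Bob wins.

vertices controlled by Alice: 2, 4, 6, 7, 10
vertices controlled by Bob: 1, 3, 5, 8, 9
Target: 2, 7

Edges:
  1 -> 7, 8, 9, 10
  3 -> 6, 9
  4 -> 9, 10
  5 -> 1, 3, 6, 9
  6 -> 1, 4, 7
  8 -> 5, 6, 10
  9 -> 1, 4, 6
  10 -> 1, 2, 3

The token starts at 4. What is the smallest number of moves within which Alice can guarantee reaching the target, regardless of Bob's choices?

A0 = {2, 7}
A1: add {6, 10} — 6 (Alice) has 6→7; 10 (Alice) has 10→2.
A2: add {4} — 4 (Alice) has 4→10.
A3 = A2; e.g. 1 (Bob) can still go to 8. Fixed point.
4 enters the attractor at level 2, so Alice can force the target in 2 moves from there.

2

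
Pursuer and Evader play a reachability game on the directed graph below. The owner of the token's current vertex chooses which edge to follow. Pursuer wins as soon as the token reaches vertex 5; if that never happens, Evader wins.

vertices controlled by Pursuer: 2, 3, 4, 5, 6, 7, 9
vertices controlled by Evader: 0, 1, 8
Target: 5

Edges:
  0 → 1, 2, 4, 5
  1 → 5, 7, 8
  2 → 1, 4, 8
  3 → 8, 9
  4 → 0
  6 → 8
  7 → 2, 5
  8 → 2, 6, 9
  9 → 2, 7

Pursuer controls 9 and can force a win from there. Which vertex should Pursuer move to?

A0 = {5}
A1: add {7} — 7 (Pursuer) has 7→5.
A2: add {9} — 9 (Pursuer) has 9→7.
A3: add {3} — 3 (Pursuer) has 3→9.
A4 = A3; e.g. 0 (Evader) can still go to 1. Fixed point.
From 9, successor 7 is in the attractor (rank 1); the other successor 2 is not.

7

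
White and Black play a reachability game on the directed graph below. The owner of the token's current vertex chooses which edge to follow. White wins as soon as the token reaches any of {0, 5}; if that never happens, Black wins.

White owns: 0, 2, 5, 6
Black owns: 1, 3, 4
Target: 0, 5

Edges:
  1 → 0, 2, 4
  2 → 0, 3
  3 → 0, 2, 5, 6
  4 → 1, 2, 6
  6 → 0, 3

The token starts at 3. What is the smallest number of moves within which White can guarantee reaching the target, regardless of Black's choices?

2

A0 = {0, 5}
A1: add {2, 6} — 2 (White) has 2→0; 6 (White) has 6→0.
A2: add {3} — 3 (Black): all of {0, 2, 5, 6} already in.
A3 = A2; e.g. 1 (Black) can still go to 4. Fixed point.
3 enters the attractor at level 2, so White can force the target in 2 moves from there.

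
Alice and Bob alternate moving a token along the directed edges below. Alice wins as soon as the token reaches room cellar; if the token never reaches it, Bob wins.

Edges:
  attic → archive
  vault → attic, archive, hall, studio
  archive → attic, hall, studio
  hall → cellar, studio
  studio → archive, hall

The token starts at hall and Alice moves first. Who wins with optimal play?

Track states (vertex, player-to-move).
A0 = {(cellar,Alice), (cellar,Bob)}
A1: add {(hall,Alice)}.
(hall,Alice) ∈ A1 ⇒ Alice forces the target.

Alice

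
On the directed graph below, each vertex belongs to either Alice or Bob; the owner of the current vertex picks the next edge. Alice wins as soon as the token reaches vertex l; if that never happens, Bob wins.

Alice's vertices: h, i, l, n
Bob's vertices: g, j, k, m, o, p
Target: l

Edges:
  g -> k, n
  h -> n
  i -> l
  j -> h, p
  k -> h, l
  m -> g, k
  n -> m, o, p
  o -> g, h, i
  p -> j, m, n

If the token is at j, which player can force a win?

A0 = {l}
A1: add {i} — i (Alice) has i→l.
A2 = A1; e.g. g (Bob) can still go to k. Fixed point.
j never enters the attractor, so Bob can avoid the target forever.

Bob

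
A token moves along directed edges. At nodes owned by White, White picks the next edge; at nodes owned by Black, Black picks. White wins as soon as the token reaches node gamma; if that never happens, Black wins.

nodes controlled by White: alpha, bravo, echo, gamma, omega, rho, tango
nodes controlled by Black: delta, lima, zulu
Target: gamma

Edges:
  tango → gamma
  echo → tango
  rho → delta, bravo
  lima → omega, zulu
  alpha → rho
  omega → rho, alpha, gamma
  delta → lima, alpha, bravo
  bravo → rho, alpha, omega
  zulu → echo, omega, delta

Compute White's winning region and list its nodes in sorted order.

alpha, bravo, echo, gamma, omega, rho, tango

A0 = {gamma}
A1: add {omega, tango} — tango (White) has tango→gamma; omega (White) has omega→gamma.
A2: add {bravo, echo} — echo (White) has echo→tango; bravo (White) has bravo→omega.
A3: add {rho} — rho (White) has rho→bravo.
A4: add {alpha} — alpha (White) has alpha→rho.
A5 = A4; e.g. lima (Black) can still go to zulu. Fixed point.
White's winning region = {alpha, bravo, echo, gamma, omega, rho, tango}.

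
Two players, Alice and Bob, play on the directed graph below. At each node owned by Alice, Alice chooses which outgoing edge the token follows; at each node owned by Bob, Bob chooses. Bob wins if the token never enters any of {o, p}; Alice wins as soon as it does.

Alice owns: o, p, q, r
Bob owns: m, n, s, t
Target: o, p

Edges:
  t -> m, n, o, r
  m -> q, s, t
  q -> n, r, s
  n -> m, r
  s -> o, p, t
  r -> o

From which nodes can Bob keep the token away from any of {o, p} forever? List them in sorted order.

A0 = {o, p}
A1: add {r} — r (Alice) has r→o.
A2: add {q} — q (Alice) has q→r.
A3 = A2; e.g. m (Bob) can still go to s. Fixed point.
Alice's attractor = {o, p, q, r}; Bob avoids the target exactly from the complement.

m, n, s, t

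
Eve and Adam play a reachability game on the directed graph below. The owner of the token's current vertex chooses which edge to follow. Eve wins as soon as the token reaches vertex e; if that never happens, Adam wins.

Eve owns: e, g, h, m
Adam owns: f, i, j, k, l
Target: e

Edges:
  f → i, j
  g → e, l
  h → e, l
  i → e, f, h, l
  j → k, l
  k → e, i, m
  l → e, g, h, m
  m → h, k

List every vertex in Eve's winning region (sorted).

A0 = {e}
A1: add {g, h} — g (Eve) has g→e; h (Eve) has h→e.
A2: add {m} — m (Eve) has m→h.
A3: add {l} — l (Adam): all of {e, g, h, m} already in.
A4 = A3; e.g. f (Adam) can still go to i. Fixed point.
Eve's winning region = {e, g, h, l, m}.

e, g, h, l, m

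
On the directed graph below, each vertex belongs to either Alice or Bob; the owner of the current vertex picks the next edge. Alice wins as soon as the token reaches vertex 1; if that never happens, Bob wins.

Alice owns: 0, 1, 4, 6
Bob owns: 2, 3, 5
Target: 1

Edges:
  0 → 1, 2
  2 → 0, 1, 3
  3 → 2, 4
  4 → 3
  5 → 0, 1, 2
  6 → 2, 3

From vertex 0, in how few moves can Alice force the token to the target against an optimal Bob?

A0 = {1}
A1: add {0} — 0 (Alice) has 0→1.
A2 = A1; e.g. 2 (Bob) can still go to 3. Fixed point.
0 enters the attractor at level 1, so Alice can force the target in 1 move from there.

1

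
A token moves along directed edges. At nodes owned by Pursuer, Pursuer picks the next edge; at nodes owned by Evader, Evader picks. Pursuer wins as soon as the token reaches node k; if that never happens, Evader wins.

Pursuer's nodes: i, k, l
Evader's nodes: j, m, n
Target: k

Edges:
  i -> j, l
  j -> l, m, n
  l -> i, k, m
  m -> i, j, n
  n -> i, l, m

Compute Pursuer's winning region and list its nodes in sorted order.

A0 = {k}
A1: add {l} — l (Pursuer) has l→k.
A2: add {i} — i (Pursuer) has i→l.
A3 = A2; e.g. j (Evader) can still go to m. Fixed point.
Pursuer's winning region = {i, k, l}.

i, k, l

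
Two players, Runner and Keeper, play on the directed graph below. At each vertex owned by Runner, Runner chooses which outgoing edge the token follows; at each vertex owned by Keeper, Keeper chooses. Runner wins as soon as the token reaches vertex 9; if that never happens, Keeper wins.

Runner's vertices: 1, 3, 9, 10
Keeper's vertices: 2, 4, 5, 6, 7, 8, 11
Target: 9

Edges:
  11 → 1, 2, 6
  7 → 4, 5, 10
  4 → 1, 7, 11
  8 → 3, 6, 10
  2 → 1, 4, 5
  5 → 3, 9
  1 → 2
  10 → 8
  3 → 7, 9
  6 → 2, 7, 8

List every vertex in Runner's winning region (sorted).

A0 = {9}
A1: add {3} — 3 (Runner) has 3→9.
A2: add {5} — 5 (Keeper): all of {3, 9} already in.
A3 = A2; e.g. 1 (Runner) has no edge into A2. Fixed point.
Runner's winning region = {3, 5, 9}.

3, 5, 9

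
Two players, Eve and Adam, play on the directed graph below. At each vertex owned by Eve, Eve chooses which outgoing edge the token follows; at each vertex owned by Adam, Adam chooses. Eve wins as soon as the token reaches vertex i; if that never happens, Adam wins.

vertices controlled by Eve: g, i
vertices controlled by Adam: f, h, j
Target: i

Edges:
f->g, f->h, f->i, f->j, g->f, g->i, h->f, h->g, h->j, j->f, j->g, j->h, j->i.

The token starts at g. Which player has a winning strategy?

A0 = {i}
A1: add {g} — g (Eve) has g→i.
A2 = A1; e.g. f (Adam) can still go to h. Fixed point.
g ∈ A1, so Eve can force the target.

Eve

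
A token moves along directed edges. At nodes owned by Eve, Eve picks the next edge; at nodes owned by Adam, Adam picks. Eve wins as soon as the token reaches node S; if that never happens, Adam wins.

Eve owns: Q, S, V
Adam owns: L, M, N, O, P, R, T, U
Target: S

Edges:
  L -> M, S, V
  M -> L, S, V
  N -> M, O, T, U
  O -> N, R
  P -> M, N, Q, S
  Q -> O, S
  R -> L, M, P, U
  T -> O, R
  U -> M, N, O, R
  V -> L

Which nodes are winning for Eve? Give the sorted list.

Q, S

A0 = {S}
A1: add {Q} — Q (Eve) has Q→S.
A2 = A1; e.g. L (Adam) can still go to M. Fixed point.
Eve's winning region = {Q, S}.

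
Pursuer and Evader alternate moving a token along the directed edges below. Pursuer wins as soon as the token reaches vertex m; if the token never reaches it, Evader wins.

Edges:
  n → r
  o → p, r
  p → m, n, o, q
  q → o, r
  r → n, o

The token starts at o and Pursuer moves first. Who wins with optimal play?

Track states (vertex, player-to-move).
A0 = {(m,Pursuer), (m,Evader)}
A1: add {(p,Pursuer)}.
A2 = A1; e.g. (n,Pursuer) stays out. (o,Pursuer) never enters ⇒ Evader avoids the target.

Evader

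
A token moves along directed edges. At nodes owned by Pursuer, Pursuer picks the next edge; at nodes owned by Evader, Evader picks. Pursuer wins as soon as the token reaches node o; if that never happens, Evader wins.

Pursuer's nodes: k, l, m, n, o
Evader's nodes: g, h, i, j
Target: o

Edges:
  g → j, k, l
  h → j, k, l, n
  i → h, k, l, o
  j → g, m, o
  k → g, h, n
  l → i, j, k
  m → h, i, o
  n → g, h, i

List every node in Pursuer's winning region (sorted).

m, o

A0 = {o}
A1: add {m} — m (Pursuer) has m→o.
A2 = A1; e.g. g (Evader) can still go to j. Fixed point.
Pursuer's winning region = {m, o}.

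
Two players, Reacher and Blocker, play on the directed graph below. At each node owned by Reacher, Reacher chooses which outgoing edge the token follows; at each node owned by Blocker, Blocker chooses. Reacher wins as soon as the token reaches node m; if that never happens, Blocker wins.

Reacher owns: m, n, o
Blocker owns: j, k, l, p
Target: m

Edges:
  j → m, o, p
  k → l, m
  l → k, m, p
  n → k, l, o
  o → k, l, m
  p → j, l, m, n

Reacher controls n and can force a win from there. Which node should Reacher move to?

o

A0 = {m}
A1: add {o} — o (Reacher) has o→m.
A2: add {n} — n (Reacher) has n→o.
A3 = A2; e.g. j (Blocker) can still go to p. Fixed point.
From n, successor o is in the attractor (rank 1); the other successors k, l are not.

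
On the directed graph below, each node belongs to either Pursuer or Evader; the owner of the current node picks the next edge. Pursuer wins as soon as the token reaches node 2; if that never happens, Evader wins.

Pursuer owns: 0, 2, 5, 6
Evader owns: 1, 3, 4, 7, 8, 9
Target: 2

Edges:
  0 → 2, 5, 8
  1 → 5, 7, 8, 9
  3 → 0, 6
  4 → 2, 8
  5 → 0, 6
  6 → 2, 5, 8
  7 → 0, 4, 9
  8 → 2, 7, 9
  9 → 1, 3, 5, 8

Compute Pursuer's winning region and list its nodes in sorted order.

0, 2, 3, 5, 6

A0 = {2}
A1: add {0, 6} — 0 (Pursuer) has 0→2; 6 (Pursuer) has 6→2.
A2: add {3, 5} — 3 (Evader): all of {0, 6} already in; 5 (Pursuer) has 5→0.
A3 = A2; e.g. 1 (Evader) can still go to 7. Fixed point.
Pursuer's winning region = {0, 2, 3, 5, 6}.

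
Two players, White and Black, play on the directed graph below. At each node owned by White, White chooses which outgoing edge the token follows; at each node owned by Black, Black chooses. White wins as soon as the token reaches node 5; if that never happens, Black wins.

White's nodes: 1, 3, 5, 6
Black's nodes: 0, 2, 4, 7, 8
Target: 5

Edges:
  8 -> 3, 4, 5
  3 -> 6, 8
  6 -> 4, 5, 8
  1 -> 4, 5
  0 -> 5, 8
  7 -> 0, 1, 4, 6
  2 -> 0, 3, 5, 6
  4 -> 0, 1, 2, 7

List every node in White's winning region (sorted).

1, 3, 5, 6

A0 = {5}
A1: add {1, 6} — 1 (White) has 1→5; 6 (White) has 6→5.
A2: add {3} — 3 (White) has 3→6.
A3 = A2; e.g. 0 (Black) can still go to 8. Fixed point.
White's winning region = {1, 3, 5, 6}.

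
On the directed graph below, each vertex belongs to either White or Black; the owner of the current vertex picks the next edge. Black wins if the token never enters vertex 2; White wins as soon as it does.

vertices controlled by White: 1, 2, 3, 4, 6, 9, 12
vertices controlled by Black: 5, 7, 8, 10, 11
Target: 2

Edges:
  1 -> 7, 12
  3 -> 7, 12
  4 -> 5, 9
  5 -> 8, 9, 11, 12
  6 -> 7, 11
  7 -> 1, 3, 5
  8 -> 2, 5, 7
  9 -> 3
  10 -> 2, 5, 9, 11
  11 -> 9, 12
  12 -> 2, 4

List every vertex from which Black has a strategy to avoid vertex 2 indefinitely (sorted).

A0 = {2}
A1: add {12} — 12 (White) has 12→2.
A2: add {1, 3} — 1 (White) has 1→12; 3 (White) has 3→12.
A3: add {9} — 9 (White) has 9→3.
A4: add {4, 11} — 4 (White) has 4→9; 11 (Black): all of {9, 12} already in.
A5: add {6} — 6 (White) has 6→11.
A6 = A5; e.g. 5 (Black) can still go to 8. Fixed point.
White's attractor = {1, 2, 3, 4, 6, 9, 11, 12}; Black avoids the target exactly from the complement.

5, 7, 8, 10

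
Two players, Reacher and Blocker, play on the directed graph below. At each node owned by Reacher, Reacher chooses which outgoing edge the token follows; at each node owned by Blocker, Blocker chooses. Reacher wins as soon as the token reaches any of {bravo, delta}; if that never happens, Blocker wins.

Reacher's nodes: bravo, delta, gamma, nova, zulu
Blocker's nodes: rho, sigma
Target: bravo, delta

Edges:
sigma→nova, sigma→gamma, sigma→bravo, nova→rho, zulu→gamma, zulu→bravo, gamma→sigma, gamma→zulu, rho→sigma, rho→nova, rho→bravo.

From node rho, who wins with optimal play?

A0 = {bravo, delta}
A1: add {zulu} — zulu (Reacher) has zulu→bravo.
A2: add {gamma} — gamma (Reacher) has gamma→zulu.
A3 = A2; e.g. sigma (Blocker) can still go to nova. Fixed point.
rho never enters the attractor, so Blocker can avoid the target forever.

Blocker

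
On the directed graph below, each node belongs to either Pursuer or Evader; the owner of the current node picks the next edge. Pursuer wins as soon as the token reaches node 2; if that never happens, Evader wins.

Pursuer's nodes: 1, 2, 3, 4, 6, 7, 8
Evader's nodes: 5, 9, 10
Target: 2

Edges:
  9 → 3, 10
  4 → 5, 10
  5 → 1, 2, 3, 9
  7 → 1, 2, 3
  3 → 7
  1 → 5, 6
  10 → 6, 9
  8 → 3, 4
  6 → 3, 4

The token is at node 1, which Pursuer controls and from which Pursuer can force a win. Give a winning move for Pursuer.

6

A0 = {2}
A1: add {7} — 7 (Pursuer) has 7→2.
A2: add {3} — 3 (Pursuer) has 3→7.
A3: add {6, 8} — 6 (Pursuer) has 6→3; 8 (Pursuer) has 8→3.
A4: add {1} — 1 (Pursuer) has 1→6.
A5 = A4; e.g. 4 (Pursuer) has no edge into A4. Fixed point.
From 1, successor 6 is in the attractor (rank 3); the other successor 5 is not.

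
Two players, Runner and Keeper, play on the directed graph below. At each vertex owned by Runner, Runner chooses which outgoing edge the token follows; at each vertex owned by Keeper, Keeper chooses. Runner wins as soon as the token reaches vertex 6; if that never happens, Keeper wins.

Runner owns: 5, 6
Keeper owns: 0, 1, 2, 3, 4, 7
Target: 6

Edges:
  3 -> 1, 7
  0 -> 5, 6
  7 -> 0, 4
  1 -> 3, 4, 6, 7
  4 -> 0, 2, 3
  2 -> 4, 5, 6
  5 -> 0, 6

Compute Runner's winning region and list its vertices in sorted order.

A0 = {6}
A1: add {5} — 5 (Runner) has 5→6.
A2: add {0} — 0 (Keeper): all of {5, 6} already in.
A3 = A2; e.g. 1 (Keeper) can still go to 3. Fixed point.
Runner's winning region = {0, 5, 6}.

0, 5, 6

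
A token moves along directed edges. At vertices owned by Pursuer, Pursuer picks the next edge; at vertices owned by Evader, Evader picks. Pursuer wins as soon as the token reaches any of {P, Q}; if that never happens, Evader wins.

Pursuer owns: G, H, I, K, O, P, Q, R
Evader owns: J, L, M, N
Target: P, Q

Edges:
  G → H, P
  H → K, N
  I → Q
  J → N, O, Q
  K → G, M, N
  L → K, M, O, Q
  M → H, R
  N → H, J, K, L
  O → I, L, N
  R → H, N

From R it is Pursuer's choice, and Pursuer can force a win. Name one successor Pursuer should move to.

A0 = {P, Q}
A1: add {G, I} — G (Pursuer) has G→P; I (Pursuer) has I→Q.
A2: add {K, O} — K (Pursuer) has K→G; O (Pursuer) has O→I.
A3: add {H} — H (Pursuer) has H→K.
A4: add {R} — R (Pursuer) has R→H.
A5: add {M} — M (Evader): all of {H, R} already in.
A6: add {L} — L (Evader): all of {K, M, O, Q} already in.
A7 = A6; e.g. J (Evader) can still go to N. Fixed point.
From R, successor H is in the attractor (rank 3); the other successor N is not.

H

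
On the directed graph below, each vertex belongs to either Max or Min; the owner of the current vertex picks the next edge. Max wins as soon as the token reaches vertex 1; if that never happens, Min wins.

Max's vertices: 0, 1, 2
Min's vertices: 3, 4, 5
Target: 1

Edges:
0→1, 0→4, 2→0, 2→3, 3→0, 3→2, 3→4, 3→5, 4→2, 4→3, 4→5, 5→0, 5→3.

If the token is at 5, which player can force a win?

Min

A0 = {1}
A1: add {0} — 0 (Max) has 0→1.
A2: add {2} — 2 (Max) has 2→0.
A3 = A2; e.g. 3 (Min) can still go to 4. Fixed point.
5 never enters the attractor, so Min can avoid the target forever.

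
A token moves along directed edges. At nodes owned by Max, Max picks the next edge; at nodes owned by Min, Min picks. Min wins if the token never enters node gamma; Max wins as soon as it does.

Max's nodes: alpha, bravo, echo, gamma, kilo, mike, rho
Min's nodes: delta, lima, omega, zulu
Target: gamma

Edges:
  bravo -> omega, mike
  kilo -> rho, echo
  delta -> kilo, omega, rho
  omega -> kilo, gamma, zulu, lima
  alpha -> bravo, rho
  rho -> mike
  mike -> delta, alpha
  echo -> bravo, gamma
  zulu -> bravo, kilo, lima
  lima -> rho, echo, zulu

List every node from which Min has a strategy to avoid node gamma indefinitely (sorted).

A0 = {gamma}
A1: add {echo} — echo (Max) has echo→gamma.
A2: add {kilo} — kilo (Max) has kilo→echo.
A3 = A2; e.g. bravo (Max) has no edge into A2. Fixed point.
Max's attractor = {echo, gamma, kilo}; Min avoids the target exactly from the complement.

alpha, bravo, delta, lima, mike, omega, rho, zulu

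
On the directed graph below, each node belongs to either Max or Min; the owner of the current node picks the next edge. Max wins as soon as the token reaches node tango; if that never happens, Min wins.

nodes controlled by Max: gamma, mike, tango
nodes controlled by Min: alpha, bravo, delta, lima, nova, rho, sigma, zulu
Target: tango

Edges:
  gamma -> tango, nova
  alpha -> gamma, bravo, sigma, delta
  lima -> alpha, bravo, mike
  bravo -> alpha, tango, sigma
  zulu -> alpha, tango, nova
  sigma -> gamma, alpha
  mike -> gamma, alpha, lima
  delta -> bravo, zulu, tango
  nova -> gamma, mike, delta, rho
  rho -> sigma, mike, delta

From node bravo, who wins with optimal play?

Min

A0 = {tango}
A1: add {gamma} — gamma (Max) has gamma→tango.
A2: add {mike} — mike (Max) has mike→gamma.
A3 = A2; e.g. alpha (Min) can still go to bravo. Fixed point.
bravo never enters the attractor, so Min can avoid the target forever.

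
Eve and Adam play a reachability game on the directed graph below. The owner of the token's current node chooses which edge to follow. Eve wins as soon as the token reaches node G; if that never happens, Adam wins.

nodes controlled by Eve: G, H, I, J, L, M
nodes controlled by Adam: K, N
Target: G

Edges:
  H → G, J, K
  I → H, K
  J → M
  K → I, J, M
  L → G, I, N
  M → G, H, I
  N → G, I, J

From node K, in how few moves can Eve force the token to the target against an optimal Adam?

A0 = {G}
A1: add {H, L, M} — H (Eve) has H→G; L (Eve) has L→G; M (Eve) has M→G.
A2: add {I, J} — I (Eve) has I→H; J (Eve) has J→M.
A3: add {K, N} — K (Adam): all of {I, J, M} already in; N (Adam): all of {G, I, J} already in.
A3 = all vertices. Fixed point.
K enters the attractor at level 3, so Eve can force the target in 3 moves from there.

3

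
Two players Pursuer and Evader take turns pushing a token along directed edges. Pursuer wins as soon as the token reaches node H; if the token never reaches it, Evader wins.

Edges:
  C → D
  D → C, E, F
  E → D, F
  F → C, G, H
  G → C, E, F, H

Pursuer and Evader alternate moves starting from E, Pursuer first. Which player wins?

Track states (vertex, player-to-move).
A0 = {(H,Pursuer), (H,Evader)}
A1: add {(F,Pursuer), (G,Pursuer)}.
A2 = A1; e.g. (C,Pursuer) stays out. (E,Pursuer) never enters ⇒ Evader avoids the target.

Evader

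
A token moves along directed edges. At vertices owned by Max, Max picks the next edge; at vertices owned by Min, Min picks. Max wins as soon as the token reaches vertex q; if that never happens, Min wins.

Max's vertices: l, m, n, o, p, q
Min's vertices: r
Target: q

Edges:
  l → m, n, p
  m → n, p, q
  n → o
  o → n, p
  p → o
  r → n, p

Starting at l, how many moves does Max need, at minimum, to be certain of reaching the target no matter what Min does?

2

A0 = {q}
A1: add {m} — m (Max) has m→q.
A2: add {l} — l (Max) has l→m.
A3 = A2; e.g. n (Max) has no edge into A2. Fixed point.
l enters the attractor at level 2, so Max can force the target in 2 moves from there.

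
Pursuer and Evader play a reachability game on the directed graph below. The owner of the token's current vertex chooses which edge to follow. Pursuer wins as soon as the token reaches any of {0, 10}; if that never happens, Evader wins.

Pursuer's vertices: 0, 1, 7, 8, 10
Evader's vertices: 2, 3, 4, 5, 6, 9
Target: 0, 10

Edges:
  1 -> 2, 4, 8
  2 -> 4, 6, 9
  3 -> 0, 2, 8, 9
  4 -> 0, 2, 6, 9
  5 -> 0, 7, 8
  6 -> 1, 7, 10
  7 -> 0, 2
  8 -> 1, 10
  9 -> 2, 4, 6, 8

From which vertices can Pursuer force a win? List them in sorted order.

0, 1, 5, 6, 7, 8, 10

A0 = {0, 10}
A1: add {7, 8} — 7 (Pursuer) has 7→0; 8 (Pursuer) has 8→10.
A2: add {1, 5} — 1 (Pursuer) has 1→8; 5 (Evader): all of {0, 7, 8} already in.
A3: add {6} — 6 (Evader): all of {1, 7, 10} already in.
A4 = A3; e.g. 2 (Evader) can still go to 4. Fixed point.
Pursuer's winning region = {0, 1, 5, 6, 7, 8, 10}.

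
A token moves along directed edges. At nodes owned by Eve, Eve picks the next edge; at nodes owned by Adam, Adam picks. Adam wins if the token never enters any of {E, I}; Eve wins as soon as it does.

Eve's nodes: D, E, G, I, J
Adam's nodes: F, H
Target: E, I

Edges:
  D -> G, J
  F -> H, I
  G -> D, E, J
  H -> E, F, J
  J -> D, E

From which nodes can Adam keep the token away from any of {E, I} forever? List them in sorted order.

A0 = {E, I}
A1: add {G, J} — G (Eve) has G→E; J (Eve) has J→E.
A2: add {D} — D (Eve) has D→G.
A3 = A2; e.g. F (Adam) can still go to H. Fixed point.
Eve's attractor = {D, E, G, I, J}; Adam avoids the target exactly from the complement.

F, H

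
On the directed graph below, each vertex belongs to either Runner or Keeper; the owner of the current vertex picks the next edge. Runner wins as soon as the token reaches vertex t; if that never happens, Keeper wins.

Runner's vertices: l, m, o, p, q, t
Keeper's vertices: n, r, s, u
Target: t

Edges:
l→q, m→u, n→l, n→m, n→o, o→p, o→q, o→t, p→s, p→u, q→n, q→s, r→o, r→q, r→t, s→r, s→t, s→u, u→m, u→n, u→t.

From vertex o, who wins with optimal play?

A0 = {t}
A1: add {o} — o (Runner) has o→t.
A2 = A1; e.g. l (Runner) has no edge into A1. Fixed point.
o ∈ A1, so Runner can force the target.

Runner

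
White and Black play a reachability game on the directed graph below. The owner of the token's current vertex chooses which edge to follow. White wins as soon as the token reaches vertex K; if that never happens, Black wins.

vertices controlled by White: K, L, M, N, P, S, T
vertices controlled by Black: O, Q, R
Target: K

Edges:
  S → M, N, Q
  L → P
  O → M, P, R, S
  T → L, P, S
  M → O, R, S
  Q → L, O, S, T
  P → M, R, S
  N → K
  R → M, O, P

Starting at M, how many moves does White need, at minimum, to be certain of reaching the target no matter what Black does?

3

A0 = {K}
A1: add {N} — N (White) has N→K.
A2: add {S} — S (White) has S→N.
A3: add {M, P, T} — M (White) has M→S; P (White) has P→S; T (White) has T→S.
M enters the attractor at level 3, so White can force the target in 3 moves from there.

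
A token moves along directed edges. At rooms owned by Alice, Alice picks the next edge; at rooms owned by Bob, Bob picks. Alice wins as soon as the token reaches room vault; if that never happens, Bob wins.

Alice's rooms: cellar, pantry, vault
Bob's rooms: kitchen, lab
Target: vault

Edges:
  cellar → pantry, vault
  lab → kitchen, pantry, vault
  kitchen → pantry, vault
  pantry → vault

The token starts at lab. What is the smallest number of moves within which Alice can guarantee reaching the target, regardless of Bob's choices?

3

A0 = {vault}
A1: add {cellar, pantry} — cellar (Alice) has cellar→vault; pantry (Alice) has pantry→vault.
A2: add {kitchen} — kitchen (Bob): all of {pantry, vault} already in.
A3: add {lab} — lab (Bob): all of {kitchen, pantry, vault} already in.
A3 = all vertices. Fixed point.
lab enters the attractor at level 3, so Alice can force the target in 3 moves from there.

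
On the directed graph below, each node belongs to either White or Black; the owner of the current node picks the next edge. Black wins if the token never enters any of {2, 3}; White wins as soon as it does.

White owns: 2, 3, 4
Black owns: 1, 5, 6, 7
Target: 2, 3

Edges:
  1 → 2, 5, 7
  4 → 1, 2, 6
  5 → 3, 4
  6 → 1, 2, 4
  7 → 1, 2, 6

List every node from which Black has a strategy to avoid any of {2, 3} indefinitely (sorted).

A0 = {2, 3}
A1: add {4} — 4 (White) has 4→2.
A2: add {5} — 5 (Black): all of {3, 4} already in.
A3 = A2; e.g. 1 (Black) can still go to 7. Fixed point.
White's attractor = {2, 3, 4, 5}; Black avoids the target exactly from the complement.

1, 6, 7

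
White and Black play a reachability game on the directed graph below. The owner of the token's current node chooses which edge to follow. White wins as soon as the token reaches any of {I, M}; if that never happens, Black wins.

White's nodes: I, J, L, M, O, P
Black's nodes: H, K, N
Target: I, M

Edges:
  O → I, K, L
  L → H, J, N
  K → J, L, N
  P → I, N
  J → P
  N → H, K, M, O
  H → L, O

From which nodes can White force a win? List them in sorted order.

A0 = {I, M}
A1: add {O, P} — O (White) has O→I; P (White) has P→I.
A2: add {J} — J (White) has J→P.
A3: add {L} — L (White) has L→J.
A4: add {H} — H (Black): all of {L, O} already in.
A5 = A4; e.g. K (Black) can still go to N. Fixed point.
White's winning region = {H, I, J, L, M, O, P}.

H, I, J, L, M, O, P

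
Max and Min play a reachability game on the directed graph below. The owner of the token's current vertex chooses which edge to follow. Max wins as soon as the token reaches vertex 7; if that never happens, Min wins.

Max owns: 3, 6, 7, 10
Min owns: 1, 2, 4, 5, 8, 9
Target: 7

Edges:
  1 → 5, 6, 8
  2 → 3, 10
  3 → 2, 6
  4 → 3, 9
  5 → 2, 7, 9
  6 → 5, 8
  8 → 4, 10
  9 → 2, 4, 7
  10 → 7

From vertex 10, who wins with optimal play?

A0 = {7}
A1: add {10} — 10 (Max) has 10→7.
A2 = A1; e.g. 1 (Min) can still go to 5. Fixed point.
10 ∈ A1, so Max can force the target.

Max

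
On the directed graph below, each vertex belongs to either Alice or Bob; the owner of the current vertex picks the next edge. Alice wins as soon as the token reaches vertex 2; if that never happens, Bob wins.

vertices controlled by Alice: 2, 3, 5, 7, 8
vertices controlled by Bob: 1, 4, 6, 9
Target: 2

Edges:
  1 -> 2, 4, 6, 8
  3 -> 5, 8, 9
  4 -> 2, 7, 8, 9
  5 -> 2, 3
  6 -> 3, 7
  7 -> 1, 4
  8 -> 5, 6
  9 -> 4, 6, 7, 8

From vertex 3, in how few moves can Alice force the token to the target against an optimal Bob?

A0 = {2}
A1: add {5} — 5 (Alice) has 5→2.
A2: add {3, 8} — 3 (Alice) has 3→5; 8 (Alice) has 8→5.
A3 = A2; e.g. 1 (Bob) can still go to 4. Fixed point.
3 enters the attractor at level 2, so Alice can force the target in 2 moves from there.

2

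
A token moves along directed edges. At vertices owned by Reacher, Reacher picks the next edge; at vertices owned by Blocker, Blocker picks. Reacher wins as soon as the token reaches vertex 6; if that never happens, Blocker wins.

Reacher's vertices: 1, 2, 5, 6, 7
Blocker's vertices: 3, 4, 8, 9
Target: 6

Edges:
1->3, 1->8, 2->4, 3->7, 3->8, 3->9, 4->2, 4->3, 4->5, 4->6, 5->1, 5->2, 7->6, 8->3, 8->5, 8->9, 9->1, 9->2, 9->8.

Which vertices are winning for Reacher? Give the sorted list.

A0 = {6}
A1: add {7} — 7 (Reacher) has 7→6.
A2 = A1; e.g. 1 (Reacher) has no edge into A1. Fixed point.
Reacher's winning region = {6, 7}.

6, 7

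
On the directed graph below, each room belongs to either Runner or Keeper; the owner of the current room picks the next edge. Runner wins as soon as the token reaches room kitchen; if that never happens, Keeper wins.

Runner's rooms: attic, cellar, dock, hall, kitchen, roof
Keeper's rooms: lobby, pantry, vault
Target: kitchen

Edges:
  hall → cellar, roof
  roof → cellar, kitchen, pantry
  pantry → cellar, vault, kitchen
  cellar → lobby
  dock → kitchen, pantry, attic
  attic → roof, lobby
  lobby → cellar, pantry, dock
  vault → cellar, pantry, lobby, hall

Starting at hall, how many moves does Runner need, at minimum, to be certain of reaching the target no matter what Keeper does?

2

A0 = {kitchen}
A1: add {dock, roof} — roof (Runner) has roof→kitchen; dock (Runner) has dock→kitchen.
A2: add {attic, hall} — attic (Runner) has attic→roof; hall (Runner) has hall→roof.
A3 = A2; e.g. cellar (Runner) has no edge into A2. Fixed point.
hall enters the attractor at level 2, so Runner can force the target in 2 moves from there.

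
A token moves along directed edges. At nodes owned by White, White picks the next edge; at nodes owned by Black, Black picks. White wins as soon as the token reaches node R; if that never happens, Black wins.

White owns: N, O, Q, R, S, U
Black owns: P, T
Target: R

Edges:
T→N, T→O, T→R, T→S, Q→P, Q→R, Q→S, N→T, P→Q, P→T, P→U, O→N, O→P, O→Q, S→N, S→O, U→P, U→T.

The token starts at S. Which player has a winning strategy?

A0 = {R}
A1: add {Q} — Q (White) has Q→R.
A2: add {O} — O (White) has O→Q.
A3: add {S} — S (White) has S→O.
A4 = A3; e.g. N (White) has no edge into A3. Fixed point.
S ∈ A3, so White can force the target.

White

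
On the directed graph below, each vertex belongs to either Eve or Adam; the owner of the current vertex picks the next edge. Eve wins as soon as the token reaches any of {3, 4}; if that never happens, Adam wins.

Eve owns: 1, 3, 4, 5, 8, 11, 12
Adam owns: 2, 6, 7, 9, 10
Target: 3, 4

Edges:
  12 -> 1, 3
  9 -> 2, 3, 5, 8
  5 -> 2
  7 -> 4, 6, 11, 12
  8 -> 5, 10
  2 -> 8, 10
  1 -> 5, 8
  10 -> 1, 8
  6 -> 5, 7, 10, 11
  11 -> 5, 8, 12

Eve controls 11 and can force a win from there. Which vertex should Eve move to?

12

A0 = {3, 4}
A1: add {12} — 12 (Eve) has 12→3.
A2: add {11} — 11 (Eve) has 11→12.
A3 = A2; e.g. 1 (Eve) has no edge into A2. Fixed point.
From 11, successor 12 is in the attractor (rank 1); the other successors 5, 8 are not.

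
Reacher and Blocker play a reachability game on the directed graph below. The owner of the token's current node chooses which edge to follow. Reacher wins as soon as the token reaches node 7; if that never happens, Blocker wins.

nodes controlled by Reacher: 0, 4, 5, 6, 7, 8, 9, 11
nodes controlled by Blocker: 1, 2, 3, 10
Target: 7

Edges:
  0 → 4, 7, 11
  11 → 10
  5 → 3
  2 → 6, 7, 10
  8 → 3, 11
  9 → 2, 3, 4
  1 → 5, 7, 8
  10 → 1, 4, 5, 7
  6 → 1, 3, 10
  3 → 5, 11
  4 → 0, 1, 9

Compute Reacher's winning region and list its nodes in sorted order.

0, 4, 7, 9

A0 = {7}
A1: add {0} — 0 (Reacher) has 0→7.
A2: add {4} — 4 (Reacher) has 4→0.
A3: add {9} — 9 (Reacher) has 9→4.
A4 = A3; e.g. 1 (Blocker) can still go to 5. Fixed point.
Reacher's winning region = {0, 4, 7, 9}.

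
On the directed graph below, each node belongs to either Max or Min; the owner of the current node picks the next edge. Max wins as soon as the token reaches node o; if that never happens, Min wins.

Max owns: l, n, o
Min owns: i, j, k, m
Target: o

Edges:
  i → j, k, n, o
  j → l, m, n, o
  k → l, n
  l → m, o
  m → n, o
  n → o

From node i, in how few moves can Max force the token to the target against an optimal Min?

A0 = {o}
A1: add {l, n} — l (Max) has l→o; n (Max) has n→o.
A2: add {k, m} — k (Min): all of {l, n} already in; m (Min): all of {n, o} already in.
A3: add {j} — j (Min): all of {l, m, n, o} already in.
A4: add {i} — i (Min): all of {j, k, n, o} already in.
A4 = all vertices. Fixed point.
i enters the attractor at level 4, so Max can force the target in 4 moves from there.

4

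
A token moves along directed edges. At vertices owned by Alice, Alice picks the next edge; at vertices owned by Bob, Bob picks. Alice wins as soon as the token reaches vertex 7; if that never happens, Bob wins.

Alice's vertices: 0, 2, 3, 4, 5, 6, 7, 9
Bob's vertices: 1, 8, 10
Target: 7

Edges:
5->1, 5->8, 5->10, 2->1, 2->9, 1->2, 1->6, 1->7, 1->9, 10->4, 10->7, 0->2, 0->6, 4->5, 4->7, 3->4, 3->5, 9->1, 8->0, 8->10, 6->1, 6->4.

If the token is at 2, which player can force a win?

Bob

A0 = {7}
A1: add {4} — 4 (Alice) has 4→7.
A2: add {3, 6, 10} — 3 (Alice) has 3→4; 6 (Alice) has 6→4; 10 (Bob): all of {4, 7} already in.
A3: add {0, 5} — 0 (Alice) has 0→6; 5 (Alice) has 5→10.
A4: add {8} — 8 (Bob): all of {0, 10} already in.
A5 = A4; e.g. 1 (Bob) can still go to 2. Fixed point.
2 never enters the attractor, so Bob can avoid the target forever.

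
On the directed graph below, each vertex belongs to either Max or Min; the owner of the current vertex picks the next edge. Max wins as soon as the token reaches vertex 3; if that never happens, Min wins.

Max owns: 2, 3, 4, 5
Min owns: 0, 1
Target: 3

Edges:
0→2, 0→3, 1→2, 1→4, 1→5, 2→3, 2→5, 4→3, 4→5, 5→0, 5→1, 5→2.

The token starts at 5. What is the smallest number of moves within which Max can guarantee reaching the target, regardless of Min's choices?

A0 = {3}
A1: add {2, 4} — 2 (Max) has 2→3; 4 (Max) has 4→3.
A2: add {0, 5} — 0 (Min): all of {2, 3} already in; 5 (Max) has 5→2.
5 enters the attractor at level 2, so Max can force the target in 2 moves from there.

2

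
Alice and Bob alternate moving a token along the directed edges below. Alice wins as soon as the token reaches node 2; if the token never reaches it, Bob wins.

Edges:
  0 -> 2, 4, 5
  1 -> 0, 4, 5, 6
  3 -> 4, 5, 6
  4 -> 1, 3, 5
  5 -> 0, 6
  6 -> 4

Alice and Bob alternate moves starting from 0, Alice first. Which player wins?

Track states (vertex, player-to-move).
A0 = {(2,Alice), (2,Bob)}
A1: add {(0,Alice)}.
(0,Alice) ∈ A1 ⇒ Alice forces the target.

Alice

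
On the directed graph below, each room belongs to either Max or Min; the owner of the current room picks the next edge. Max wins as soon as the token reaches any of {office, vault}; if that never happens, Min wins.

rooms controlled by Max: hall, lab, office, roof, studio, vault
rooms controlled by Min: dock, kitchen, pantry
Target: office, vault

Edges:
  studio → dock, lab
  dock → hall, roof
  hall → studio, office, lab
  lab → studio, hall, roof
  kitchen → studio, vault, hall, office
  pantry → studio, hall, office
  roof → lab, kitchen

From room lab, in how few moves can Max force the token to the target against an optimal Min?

2

A0 = {office, vault}
A1: add {hall} — hall (Max) has hall→office.
A2: add {lab} — lab (Max) has lab→hall.
lab enters the attractor at level 2, so Max can force the target in 2 moves from there.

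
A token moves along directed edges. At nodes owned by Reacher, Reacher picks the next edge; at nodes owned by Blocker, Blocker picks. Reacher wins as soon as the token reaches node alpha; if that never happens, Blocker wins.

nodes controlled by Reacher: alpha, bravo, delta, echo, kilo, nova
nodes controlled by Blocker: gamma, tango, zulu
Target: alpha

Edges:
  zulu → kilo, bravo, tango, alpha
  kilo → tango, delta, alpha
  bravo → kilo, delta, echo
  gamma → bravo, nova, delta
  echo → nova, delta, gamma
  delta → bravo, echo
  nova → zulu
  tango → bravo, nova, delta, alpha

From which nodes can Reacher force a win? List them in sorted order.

alpha, bravo, delta, echo, kilo

A0 = {alpha}
A1: add {kilo} — kilo (Reacher) has kilo→alpha.
A2: add {bravo} — bravo (Reacher) has bravo→kilo.
A3: add {delta} — delta (Reacher) has delta→bravo.
A4: add {echo} — echo (Reacher) has echo→delta.
A5 = A4; e.g. nova (Reacher) has no edge into A4. Fixed point.
Reacher's winning region = {alpha, bravo, delta, echo, kilo}.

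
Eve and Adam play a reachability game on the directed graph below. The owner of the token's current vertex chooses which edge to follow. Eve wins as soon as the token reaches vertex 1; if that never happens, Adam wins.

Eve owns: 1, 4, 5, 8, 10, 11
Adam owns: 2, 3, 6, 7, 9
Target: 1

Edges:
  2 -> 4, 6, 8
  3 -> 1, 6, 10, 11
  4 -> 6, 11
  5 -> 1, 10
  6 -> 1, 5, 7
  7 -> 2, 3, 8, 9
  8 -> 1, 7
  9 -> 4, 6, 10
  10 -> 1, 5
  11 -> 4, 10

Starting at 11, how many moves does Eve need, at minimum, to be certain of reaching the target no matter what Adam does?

A0 = {1}
A1: add {5, 8, 10} — 5 (Eve) has 5→1; 8 (Eve) has 8→1; 10 (Eve) has 10→1.
A2: add {11} — 11 (Eve) has 11→10.
11 enters the attractor at level 2, so Eve can force the target in 2 moves from there.

2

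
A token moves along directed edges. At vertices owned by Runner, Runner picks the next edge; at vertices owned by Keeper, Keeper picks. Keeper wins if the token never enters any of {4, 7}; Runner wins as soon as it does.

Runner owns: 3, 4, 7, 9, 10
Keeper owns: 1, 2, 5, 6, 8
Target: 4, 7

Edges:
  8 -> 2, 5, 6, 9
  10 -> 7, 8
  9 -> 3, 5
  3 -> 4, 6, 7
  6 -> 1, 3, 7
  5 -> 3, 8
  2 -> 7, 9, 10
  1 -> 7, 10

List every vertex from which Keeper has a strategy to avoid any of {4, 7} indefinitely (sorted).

A0 = {4, 7}
A1: add {3, 10} — 3 (Runner) has 3→4; 10 (Runner) has 10→7.
A2: add {1, 9} — 1 (Keeper): all of {7, 10} already in; 9 (Runner) has 9→3.
A3: add {2, 6} — 2 (Keeper): all of {7, 9, 10} already in; 6 (Keeper): all of {1, 3, 7} already in.
A4 = A3; e.g. 5 (Keeper) can still go to 8. Fixed point.
Runner's attractor = {1, 2, 3, 4, 6, 7, 9, 10}; Keeper avoids the target exactly from the complement.

5, 8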